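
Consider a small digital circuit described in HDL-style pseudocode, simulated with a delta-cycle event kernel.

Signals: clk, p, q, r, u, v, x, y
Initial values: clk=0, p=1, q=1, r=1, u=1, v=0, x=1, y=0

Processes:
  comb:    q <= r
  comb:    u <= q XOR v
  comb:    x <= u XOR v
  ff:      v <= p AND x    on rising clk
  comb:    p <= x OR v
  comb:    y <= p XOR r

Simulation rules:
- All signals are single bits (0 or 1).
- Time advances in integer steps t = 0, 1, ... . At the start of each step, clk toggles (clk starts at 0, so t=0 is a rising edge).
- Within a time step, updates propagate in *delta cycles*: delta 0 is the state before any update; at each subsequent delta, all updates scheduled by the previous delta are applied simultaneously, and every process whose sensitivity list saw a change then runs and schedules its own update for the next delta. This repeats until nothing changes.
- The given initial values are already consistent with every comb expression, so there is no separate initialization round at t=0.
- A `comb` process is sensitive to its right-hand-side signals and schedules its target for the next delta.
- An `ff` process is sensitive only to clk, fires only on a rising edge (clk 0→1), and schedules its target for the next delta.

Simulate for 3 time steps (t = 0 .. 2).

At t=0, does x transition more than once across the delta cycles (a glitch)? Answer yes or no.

yes

t=0 Δ0: clk=0 x=1 u=1 y=0 p=1 q=1 r=1 v=0
  Δ1: clk:0→1
  Δ2: v:0→1
  Δ3: x:1→0, u:1→0
  Δ4: x:0→1
  (4Δ to stable)
t=1 Δ0: clk=1 x=1 u=0 y=0 p=1 q=1 r=1 v=1
  Δ1: clk:1→0
  (1Δ to stable)
t=2 Δ0: clk=0 x=1 u=0 y=0 p=1 q=1 r=1 v=1
  Δ1: clk:0→1
  (1Δ to stable)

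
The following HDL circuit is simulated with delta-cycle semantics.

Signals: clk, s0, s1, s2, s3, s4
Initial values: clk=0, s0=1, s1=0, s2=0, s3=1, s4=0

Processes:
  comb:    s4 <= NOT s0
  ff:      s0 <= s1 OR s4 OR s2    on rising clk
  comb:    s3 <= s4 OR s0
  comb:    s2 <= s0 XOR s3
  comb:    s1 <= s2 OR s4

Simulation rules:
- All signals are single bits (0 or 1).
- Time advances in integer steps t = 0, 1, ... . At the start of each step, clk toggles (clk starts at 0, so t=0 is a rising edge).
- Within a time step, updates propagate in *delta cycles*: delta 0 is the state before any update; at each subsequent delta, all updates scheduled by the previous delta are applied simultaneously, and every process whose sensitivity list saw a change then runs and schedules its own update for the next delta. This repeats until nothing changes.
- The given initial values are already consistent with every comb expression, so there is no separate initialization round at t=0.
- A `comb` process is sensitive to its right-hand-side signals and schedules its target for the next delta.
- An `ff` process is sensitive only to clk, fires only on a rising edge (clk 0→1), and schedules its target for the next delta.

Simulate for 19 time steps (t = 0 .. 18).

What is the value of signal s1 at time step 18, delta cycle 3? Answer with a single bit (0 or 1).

[bits: s3,s4,s2,s1,s0,clk]
t=0: Δ0=100010 Δ1=100011 Δ2=100001 Δ3=011001 Δ4=110101 Δ5=111101 | 5Δ
t=1: Δ0=111101 Δ1=111100 | 1Δ
t=2: Δ0=111100 Δ1=111101 Δ2=111111 Δ3=100111 Δ4=100011 | 4Δ
t=3: Δ0=100011 Δ1=100010 | 1Δ
t=4: Δ0=100010 Δ1=100011 Δ2=100001 Δ3=011001 Δ4=110101 Δ5=111101 | 5Δ
t=5: Δ0=111101 Δ1=111100 | 1Δ
t=6: Δ0=111100 Δ1=111101 Δ2=111111 Δ3=100111 Δ4=100011 | 4Δ
t=7: Δ0=100011 Δ1=100010 | 1Δ
t=8: Δ0=100010 Δ1=100011 Δ2=100001 Δ3=011001 Δ4=110101 Δ5=111101 | 5Δ
t=9: Δ0=111101 Δ1=111100 | 1Δ
t=10: Δ0=111100 Δ1=111101 Δ2=111111 Δ3=100111 Δ4=100011 | 4Δ
t=11: Δ0=100011 Δ1=100010 | 1Δ
t=12: Δ0=100010 Δ1=100011 Δ2=100001 Δ3=011001 Δ4=110101 Δ5=111101 | 5Δ
t=13: Δ0=111101 Δ1=111100 | 1Δ
t=14: Δ0=111100 Δ1=111101 Δ2=111111 Δ3=100111 Δ4=100011 | 4Δ
t=15: Δ0=100011 Δ1=100010 | 1Δ
t=16: Δ0=100010 Δ1=100011 Δ2=100001 Δ3=011001 Δ4=110101 Δ5=111101 | 5Δ
t=17: Δ0=111101 Δ1=111100 | 1Δ
t=18: Δ0=111100 Δ1=111101 Δ2=111111 Δ3=100111 Δ4=100011 | 4Δ

1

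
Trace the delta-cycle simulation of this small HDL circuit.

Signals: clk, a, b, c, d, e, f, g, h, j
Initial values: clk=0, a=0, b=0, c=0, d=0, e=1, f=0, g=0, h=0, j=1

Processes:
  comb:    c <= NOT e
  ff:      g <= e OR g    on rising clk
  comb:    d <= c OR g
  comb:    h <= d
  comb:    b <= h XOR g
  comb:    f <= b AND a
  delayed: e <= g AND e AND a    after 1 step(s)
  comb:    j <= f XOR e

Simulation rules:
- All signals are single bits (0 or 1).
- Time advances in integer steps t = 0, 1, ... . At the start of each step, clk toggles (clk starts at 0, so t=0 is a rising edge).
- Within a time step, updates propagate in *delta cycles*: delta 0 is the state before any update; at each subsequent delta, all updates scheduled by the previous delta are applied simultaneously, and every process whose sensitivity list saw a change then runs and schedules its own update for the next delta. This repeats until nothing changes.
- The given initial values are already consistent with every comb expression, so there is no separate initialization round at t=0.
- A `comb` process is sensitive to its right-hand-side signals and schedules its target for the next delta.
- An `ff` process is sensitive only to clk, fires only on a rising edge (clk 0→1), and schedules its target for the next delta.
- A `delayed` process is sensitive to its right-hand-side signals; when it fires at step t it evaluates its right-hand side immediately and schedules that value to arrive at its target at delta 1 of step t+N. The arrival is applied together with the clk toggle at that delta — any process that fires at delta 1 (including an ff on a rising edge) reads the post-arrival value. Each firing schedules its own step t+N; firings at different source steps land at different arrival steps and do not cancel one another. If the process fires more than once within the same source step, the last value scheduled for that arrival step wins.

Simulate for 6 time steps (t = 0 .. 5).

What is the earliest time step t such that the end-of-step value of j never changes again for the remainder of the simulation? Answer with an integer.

t=0 Δ0: b=0 h=0 g=0 j=1 clk=0 d=0 f=0 c=0 e=1 a=0
  Δ1: clk:0→1
  Δ2: g:0→1
  Δ3: b:0→1, d:0→1
  Δ4: h:0→1
  Δ5: b:1→0
  (5Δ to stable)
t=1 Δ0: b=0 h=1 g=1 j=1 clk=1 d=1 f=0 c=0 e=1 a=0
  Δ1: clk:1→0, e:1→0
  Δ2: j:1→0, c:0→1
  (2Δ to stable)
t=2 Δ0: b=0 h=1 g=1 j=0 clk=0 d=1 f=0 c=1 e=0 a=0
  Δ1: clk:0→1
  (1Δ to stable)
t=3 Δ0: b=0 h=1 g=1 j=0 clk=1 d=1 f=0 c=1 e=0 a=0
  Δ1: clk:1→0
  (1Δ to stable)
t=4 Δ0: b=0 h=1 g=1 j=0 clk=0 d=1 f=0 c=1 e=0 a=0
  Δ1: clk:0→1
  (1Δ to stable)
t=5 Δ0: b=0 h=1 g=1 j=0 clk=1 d=1 f=0 c=1 e=0 a=0
  Δ1: clk:1→0
  (1Δ to stable)

1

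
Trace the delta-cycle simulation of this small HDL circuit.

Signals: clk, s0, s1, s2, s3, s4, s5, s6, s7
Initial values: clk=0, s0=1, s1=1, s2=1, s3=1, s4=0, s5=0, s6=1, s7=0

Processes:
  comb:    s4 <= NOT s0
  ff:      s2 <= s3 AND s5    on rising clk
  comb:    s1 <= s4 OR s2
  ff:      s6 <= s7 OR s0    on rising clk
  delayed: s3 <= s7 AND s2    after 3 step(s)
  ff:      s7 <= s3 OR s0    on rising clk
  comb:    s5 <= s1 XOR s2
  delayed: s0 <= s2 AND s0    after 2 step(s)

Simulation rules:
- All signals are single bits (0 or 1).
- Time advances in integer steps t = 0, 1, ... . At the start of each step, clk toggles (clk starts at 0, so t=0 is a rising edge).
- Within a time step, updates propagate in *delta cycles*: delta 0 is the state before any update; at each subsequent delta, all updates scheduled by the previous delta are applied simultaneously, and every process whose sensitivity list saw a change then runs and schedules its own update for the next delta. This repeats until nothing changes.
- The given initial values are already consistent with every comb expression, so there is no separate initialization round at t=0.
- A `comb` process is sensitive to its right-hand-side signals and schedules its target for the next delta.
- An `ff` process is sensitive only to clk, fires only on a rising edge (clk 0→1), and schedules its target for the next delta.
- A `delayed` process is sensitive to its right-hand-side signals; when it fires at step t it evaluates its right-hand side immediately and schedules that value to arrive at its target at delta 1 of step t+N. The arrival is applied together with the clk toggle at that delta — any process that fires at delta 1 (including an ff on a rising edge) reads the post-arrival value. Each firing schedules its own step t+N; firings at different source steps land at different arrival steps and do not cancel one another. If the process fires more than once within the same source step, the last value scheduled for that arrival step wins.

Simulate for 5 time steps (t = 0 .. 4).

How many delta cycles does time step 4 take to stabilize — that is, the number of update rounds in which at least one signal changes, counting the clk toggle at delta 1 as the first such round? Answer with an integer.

t0.Δ0 s4=0 s1=1 s0=1 clk=0 s7=0 s5=0 s6=1 s2=1 s3=1
t0.Δ1 s4=0 s1=1 s0=1 clk=1 s7=0 s5=0 s6=1 s2=1 s3=1
t0.Δ2 s4=0 s1=1 s0=1 clk=1 s7=1 s5=0 s6=1 s2=0 s3=1
t0.Δ3 s4=0 s1=0 s0=1 clk=1 s7=1 s5=1 s6=1 s2=0 s3=1
t0.Δ4 s4=0 s1=0 s0=1 clk=1 s7=1 s5=0 s6=1 s2=0 s3=1
t1.Δ0 s4=0 s1=0 s0=1 clk=1 s7=1 s5=0 s6=1 s2=0 s3=1
t1.Δ1 s4=0 s1=0 s0=1 clk=0 s7=1 s5=0 s6=1 s2=0 s3=1
t2.Δ0 s4=0 s1=0 s0=1 clk=0 s7=1 s5=0 s6=1 s2=0 s3=1
t2.Δ1 s4=0 s1=0 s0=0 clk=1 s7=1 s5=0 s6=1 s2=0 s3=1
t2.Δ2 s4=1 s1=0 s0=0 clk=1 s7=1 s5=0 s6=1 s2=0 s3=1
t2.Δ3 s4=1 s1=1 s0=0 clk=1 s7=1 s5=0 s6=1 s2=0 s3=1
t2.Δ4 s4=1 s1=1 s0=0 clk=1 s7=1 s5=1 s6=1 s2=0 s3=1
t3.Δ0 s4=1 s1=1 s0=0 clk=1 s7=1 s5=1 s6=1 s2=0 s3=1
t3.Δ1 s4=1 s1=1 s0=0 clk=0 s7=1 s5=1 s6=1 s2=0 s3=0
t4.Δ0 s4=1 s1=1 s0=0 clk=0 s7=1 s5=1 s6=1 s2=0 s3=0
t4.Δ1 s4=1 s1=1 s0=0 clk=1 s7=1 s5=1 s6=1 s2=0 s3=0
t4.Δ2 s4=1 s1=1 s0=0 clk=1 s7=0 s5=1 s6=1 s2=0 s3=0

2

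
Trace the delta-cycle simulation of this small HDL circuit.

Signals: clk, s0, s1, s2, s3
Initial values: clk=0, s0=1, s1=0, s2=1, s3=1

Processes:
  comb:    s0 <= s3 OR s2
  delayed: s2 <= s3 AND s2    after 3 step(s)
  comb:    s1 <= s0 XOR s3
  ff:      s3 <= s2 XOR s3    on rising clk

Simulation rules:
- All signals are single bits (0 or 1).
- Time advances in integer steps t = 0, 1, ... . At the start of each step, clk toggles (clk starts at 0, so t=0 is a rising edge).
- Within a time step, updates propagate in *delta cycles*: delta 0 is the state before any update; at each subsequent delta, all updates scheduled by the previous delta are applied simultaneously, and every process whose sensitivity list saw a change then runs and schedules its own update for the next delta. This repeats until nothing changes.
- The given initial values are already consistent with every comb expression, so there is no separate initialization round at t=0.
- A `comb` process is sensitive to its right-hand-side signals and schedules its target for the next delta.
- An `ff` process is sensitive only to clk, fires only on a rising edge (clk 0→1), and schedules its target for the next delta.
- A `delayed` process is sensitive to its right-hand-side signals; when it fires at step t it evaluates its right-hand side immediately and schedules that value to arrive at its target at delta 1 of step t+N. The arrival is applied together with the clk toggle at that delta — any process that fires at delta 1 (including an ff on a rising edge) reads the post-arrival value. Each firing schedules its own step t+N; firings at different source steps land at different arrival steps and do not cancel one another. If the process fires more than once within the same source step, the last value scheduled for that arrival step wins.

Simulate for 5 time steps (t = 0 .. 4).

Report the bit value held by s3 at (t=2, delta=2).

[bits: clk,s3,s0,s2,s1]
t=0: Δ0=01110 Δ1=11110 Δ2=10110 Δ3=10111 | 3Δ
t=1: Δ0=10111 Δ1=00111 | 1Δ
t=2: Δ0=00111 Δ1=10111 Δ2=11111 Δ3=11110 | 3Δ
t=3: Δ0=11110 Δ1=01100 | 1Δ
t=4: Δ0=01100 Δ1=11100 | 1Δ

1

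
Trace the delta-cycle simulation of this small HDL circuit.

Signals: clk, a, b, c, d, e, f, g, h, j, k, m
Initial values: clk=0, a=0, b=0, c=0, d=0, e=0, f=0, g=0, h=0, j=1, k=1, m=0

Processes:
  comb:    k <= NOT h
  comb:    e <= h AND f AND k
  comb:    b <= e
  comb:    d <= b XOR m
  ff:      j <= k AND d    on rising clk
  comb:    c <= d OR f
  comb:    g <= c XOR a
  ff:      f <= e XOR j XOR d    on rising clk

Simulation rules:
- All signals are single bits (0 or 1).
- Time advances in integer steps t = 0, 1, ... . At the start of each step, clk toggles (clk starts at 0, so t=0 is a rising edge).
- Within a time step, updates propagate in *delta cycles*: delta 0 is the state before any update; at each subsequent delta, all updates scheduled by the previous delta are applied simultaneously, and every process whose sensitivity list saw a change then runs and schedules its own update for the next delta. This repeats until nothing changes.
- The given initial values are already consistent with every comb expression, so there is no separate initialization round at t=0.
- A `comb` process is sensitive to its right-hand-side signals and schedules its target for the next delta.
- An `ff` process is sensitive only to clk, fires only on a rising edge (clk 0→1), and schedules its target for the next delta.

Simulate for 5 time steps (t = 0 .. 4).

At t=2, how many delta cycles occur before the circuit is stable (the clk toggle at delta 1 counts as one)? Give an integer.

4

t0.Δ0 a=0 h=0 clk=0 b=0 k=1 e=0 j=1 g=0 c=0 m=0 f=0 d=0
t0.Δ1 a=0 h=0 clk=1 b=0 k=1 e=0 j=1 g=0 c=0 m=0 f=0 d=0
t0.Δ2 a=0 h=0 clk=1 b=0 k=1 e=0 j=0 g=0 c=0 m=0 f=1 d=0
t0.Δ3 a=0 h=0 clk=1 b=0 k=1 e=0 j=0 g=0 c=1 m=0 f=1 d=0
t0.Δ4 a=0 h=0 clk=1 b=0 k=1 e=0 j=0 g=1 c=1 m=0 f=1 d=0
t1.Δ0 a=0 h=0 clk=1 b=0 k=1 e=0 j=0 g=1 c=1 m=0 f=1 d=0
t1.Δ1 a=0 h=0 clk=0 b=0 k=1 e=0 j=0 g=1 c=1 m=0 f=1 d=0
t2.Δ0 a=0 h=0 clk=0 b=0 k=1 e=0 j=0 g=1 c=1 m=0 f=1 d=0
t2.Δ1 a=0 h=0 clk=1 b=0 k=1 e=0 j=0 g=1 c=1 m=0 f=1 d=0
t2.Δ2 a=0 h=0 clk=1 b=0 k=1 e=0 j=0 g=1 c=1 m=0 f=0 d=0
t2.Δ3 a=0 h=0 clk=1 b=0 k=1 e=0 j=0 g=1 c=0 m=0 f=0 d=0
t2.Δ4 a=0 h=0 clk=1 b=0 k=1 e=0 j=0 g=0 c=0 m=0 f=0 d=0
t3.Δ0 a=0 h=0 clk=1 b=0 k=1 e=0 j=0 g=0 c=0 m=0 f=0 d=0
t3.Δ1 a=0 h=0 clk=0 b=0 k=1 e=0 j=0 g=0 c=0 m=0 f=0 d=0
t4.Δ0 a=0 h=0 clk=0 b=0 k=1 e=0 j=0 g=0 c=0 m=0 f=0 d=0
t4.Δ1 a=0 h=0 clk=1 b=0 k=1 e=0 j=0 g=0 c=0 m=0 f=0 d=0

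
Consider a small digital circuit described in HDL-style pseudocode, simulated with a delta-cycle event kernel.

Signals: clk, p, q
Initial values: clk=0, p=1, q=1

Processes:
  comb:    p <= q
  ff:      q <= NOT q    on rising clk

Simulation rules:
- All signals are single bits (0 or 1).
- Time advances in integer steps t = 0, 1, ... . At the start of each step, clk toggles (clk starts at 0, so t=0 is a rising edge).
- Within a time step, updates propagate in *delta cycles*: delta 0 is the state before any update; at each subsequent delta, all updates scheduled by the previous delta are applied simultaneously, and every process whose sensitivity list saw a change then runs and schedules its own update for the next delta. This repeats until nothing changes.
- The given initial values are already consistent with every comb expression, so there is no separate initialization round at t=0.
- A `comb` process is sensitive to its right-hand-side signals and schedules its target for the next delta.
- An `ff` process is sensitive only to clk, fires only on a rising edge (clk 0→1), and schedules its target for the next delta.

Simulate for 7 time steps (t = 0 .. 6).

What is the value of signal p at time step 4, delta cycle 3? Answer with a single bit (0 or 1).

t=0 Δ0: p=1 clk=0 q=1
  Δ1: clk:0→1
  Δ2: q:1→0
  Δ3: p:1→0
  (3Δ to stable)
t=1 Δ0: p=0 clk=1 q=0
  Δ1: clk:1→0
  (1Δ to stable)
t=2 Δ0: p=0 clk=0 q=0
  Δ1: clk:0→1
  Δ2: q:0→1
  Δ3: p:0→1
  (3Δ to stable)
t=3 Δ0: p=1 clk=1 q=1
  Δ1: clk:1→0
  (1Δ to stable)
t=4 Δ0: p=1 clk=0 q=1
  Δ1: clk:0→1
  Δ2: q:1→0
  Δ3: p:1→0
  (3Δ to stable)
t=5 Δ0: p=0 clk=1 q=0
  Δ1: clk:1→0
  (1Δ to stable)
t=6 Δ0: p=0 clk=0 q=0
  Δ1: clk:0→1
  Δ2: q:0→1
  Δ3: p:0→1
  (3Δ to stable)

0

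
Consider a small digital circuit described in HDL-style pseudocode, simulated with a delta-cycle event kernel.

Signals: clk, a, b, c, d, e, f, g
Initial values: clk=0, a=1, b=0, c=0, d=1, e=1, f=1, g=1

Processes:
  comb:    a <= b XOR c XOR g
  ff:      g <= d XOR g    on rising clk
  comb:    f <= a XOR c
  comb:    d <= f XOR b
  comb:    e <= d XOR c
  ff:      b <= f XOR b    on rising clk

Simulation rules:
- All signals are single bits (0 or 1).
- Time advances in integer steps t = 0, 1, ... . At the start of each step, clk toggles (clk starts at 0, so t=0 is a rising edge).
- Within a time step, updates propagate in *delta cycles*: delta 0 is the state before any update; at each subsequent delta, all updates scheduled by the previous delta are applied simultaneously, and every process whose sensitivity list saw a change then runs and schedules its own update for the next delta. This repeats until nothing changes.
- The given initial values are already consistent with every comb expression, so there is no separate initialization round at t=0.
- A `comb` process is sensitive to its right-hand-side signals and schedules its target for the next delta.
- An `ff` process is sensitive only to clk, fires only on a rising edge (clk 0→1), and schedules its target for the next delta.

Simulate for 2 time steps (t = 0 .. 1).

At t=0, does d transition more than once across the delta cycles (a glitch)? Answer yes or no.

no

t=0 Δ0: clk=0 c=0 d=1 e=1 a=1 b=0 f=1 g=1
  Δ1: clk:0→1
  Δ2: b:0→1, g:1→0
  Δ3: d:1→0
  Δ4: e:1→0
  (4Δ to stable)
t=1 Δ0: clk=1 c=0 d=0 e=0 a=1 b=1 f=1 g=0
  Δ1: clk:1→0
  (1Δ to stable)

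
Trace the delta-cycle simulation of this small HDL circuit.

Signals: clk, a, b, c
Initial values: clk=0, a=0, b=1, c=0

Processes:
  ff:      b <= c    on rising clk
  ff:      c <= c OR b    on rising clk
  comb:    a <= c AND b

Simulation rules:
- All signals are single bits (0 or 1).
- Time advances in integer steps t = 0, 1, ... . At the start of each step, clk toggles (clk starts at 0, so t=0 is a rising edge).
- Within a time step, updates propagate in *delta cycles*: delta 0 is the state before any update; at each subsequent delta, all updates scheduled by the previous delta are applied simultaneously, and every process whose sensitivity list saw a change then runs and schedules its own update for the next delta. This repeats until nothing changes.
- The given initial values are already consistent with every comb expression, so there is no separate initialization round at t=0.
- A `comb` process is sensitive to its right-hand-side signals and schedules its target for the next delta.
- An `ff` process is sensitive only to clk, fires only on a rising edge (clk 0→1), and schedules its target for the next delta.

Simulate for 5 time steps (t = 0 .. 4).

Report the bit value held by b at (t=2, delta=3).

1

t0.Δ0 clk=0 a=0 c=0 b=1
t0.Δ1 clk=1 a=0 c=0 b=1
t0.Δ2 clk=1 a=0 c=1 b=0
t1.Δ0 clk=1 a=0 c=1 b=0
t1.Δ1 clk=0 a=0 c=1 b=0
t2.Δ0 clk=0 a=0 c=1 b=0
t2.Δ1 clk=1 a=0 c=1 b=0
t2.Δ2 clk=1 a=0 c=1 b=1
t2.Δ3 clk=1 a=1 c=1 b=1
t3.Δ0 clk=1 a=1 c=1 b=1
t3.Δ1 clk=0 a=1 c=1 b=1
t4.Δ0 clk=0 a=1 c=1 b=1
t4.Δ1 clk=1 a=1 c=1 b=1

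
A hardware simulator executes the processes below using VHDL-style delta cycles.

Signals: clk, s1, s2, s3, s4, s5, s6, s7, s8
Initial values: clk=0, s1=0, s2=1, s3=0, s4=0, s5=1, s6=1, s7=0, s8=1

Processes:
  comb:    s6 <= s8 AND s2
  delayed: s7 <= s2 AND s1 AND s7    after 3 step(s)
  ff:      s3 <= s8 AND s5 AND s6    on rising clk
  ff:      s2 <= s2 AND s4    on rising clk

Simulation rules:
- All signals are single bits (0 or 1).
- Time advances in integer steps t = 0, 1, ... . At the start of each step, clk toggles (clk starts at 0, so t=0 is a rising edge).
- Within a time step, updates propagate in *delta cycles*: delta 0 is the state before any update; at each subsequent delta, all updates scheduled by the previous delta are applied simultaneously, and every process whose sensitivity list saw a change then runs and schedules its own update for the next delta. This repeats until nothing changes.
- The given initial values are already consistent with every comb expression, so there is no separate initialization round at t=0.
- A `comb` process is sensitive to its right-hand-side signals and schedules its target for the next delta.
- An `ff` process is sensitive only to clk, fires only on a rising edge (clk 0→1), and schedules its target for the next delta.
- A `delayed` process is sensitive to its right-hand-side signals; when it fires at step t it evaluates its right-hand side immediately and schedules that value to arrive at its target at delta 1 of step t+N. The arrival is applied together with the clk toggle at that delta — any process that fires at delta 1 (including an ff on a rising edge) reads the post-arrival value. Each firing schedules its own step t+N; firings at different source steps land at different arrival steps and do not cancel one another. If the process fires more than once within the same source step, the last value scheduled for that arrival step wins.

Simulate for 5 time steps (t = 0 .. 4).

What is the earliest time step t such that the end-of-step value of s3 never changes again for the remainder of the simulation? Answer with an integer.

t0.Δ0 s6=1 clk=0 s4=0 s2=1 s8=1 s5=1 s1=0 s3=0 s7=0
t0.Δ1 s6=1 clk=1 s4=0 s2=1 s8=1 s5=1 s1=0 s3=0 s7=0
t0.Δ2 s6=1 clk=1 s4=0 s2=0 s8=1 s5=1 s1=0 s3=1 s7=0
t0.Δ3 s6=0 clk=1 s4=0 s2=0 s8=1 s5=1 s1=0 s3=1 s7=0
t1.Δ0 s6=0 clk=1 s4=0 s2=0 s8=1 s5=1 s1=0 s3=1 s7=0
t1.Δ1 s6=0 clk=0 s4=0 s2=0 s8=1 s5=1 s1=0 s3=1 s7=0
t2.Δ0 s6=0 clk=0 s4=0 s2=0 s8=1 s5=1 s1=0 s3=1 s7=0
t2.Δ1 s6=0 clk=1 s4=0 s2=0 s8=1 s5=1 s1=0 s3=1 s7=0
t2.Δ2 s6=0 clk=1 s4=0 s2=0 s8=1 s5=1 s1=0 s3=0 s7=0
t3.Δ0 s6=0 clk=1 s4=0 s2=0 s8=1 s5=1 s1=0 s3=0 s7=0
t3.Δ1 s6=0 clk=0 s4=0 s2=0 s8=1 s5=1 s1=0 s3=0 s7=0
t4.Δ0 s6=0 clk=0 s4=0 s2=0 s8=1 s5=1 s1=0 s3=0 s7=0
t4.Δ1 s6=0 clk=1 s4=0 s2=0 s8=1 s5=1 s1=0 s3=0 s7=0

2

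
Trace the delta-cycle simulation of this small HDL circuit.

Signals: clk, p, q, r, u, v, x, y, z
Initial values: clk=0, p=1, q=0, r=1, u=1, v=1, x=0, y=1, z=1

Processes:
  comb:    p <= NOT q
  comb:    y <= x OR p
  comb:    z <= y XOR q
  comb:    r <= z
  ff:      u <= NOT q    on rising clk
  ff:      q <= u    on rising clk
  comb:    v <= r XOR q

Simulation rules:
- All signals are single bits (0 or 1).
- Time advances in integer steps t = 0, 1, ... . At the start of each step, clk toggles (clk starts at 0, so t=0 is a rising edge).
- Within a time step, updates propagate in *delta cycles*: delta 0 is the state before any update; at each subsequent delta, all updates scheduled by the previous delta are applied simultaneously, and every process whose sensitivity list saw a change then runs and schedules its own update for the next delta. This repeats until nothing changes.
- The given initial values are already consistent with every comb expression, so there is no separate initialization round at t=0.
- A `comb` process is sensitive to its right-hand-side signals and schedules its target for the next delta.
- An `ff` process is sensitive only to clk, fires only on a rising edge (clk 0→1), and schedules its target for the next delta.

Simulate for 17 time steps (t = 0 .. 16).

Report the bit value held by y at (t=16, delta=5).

t=0 Δ0: q=0 v=1 clk=0 z=1 p=1 r=1 u=1 y=1 x=0
  Δ1: clk:0→1
  Δ2: q:0→1
  Δ3: v:1→0, z:1→0, p:1→0
  Δ4: r:1→0, y:1→0
  Δ5: v:0→1, z:0→1
  Δ6: r:0→1
  Δ7: v:1→0
  (7Δ to stable)
t=1 Δ0: q=1 v=0 clk=1 z=1 p=0 r=1 u=1 y=0 x=0
  Δ1: clk:1→0
  (1Δ to stable)
t=2 Δ0: q=1 v=0 clk=0 z=1 p=0 r=1 u=1 y=0 x=0
  Δ1: clk:0→1
  Δ2: u:1→0
  (2Δ to stable)
t=3 Δ0: q=1 v=0 clk=1 z=1 p=0 r=1 u=0 y=0 x=0
  Δ1: clk:1→0
  (1Δ to stable)
t=4 Δ0: q=1 v=0 clk=0 z=1 p=0 r=1 u=0 y=0 x=0
  Δ1: clk:0→1
  Δ2: q:1→0
  Δ3: v:0→1, z:1→0, p:0→1
  Δ4: r:1→0, y:0→1
  Δ5: v:1→0, z:0→1
  Δ6: r:0→1
  Δ7: v:0→1
  (7Δ to stable)
t=5 Δ0: q=0 v=1 clk=1 z=1 p=1 r=1 u=0 y=1 x=0
  Δ1: clk:1→0
  (1Δ to stable)
t=6 Δ0: q=0 v=1 clk=0 z=1 p=1 r=1 u=0 y=1 x=0
  Δ1: clk:0→1
  Δ2: u:0→1
  (2Δ to stable)
t=7 Δ0: q=0 v=1 clk=1 z=1 p=1 r=1 u=1 y=1 x=0
  Δ1: clk:1→0
  (1Δ to stable)
t=8 Δ0: q=0 v=1 clk=0 z=1 p=1 r=1 u=1 y=1 x=0
  Δ1: clk:0→1
  Δ2: q:0→1
  Δ3: v:1→0, z:1→0, p:1→0
  Δ4: r:1→0, y:1→0
  Δ5: v:0→1, z:0→1
  Δ6: r:0→1
  Δ7: v:1→0
  (7Δ to stable)
t=9 Δ0: q=1 v=0 clk=1 z=1 p=0 r=1 u=1 y=0 x=0
  Δ1: clk:1→0
  (1Δ to stable)
t=10 Δ0: q=1 v=0 clk=0 z=1 p=0 r=1 u=1 y=0 x=0
  Δ1: clk:0→1
  Δ2: u:1→0
  (2Δ to stable)
t=11 Δ0: q=1 v=0 clk=1 z=1 p=0 r=1 u=0 y=0 x=0
  Δ1: clk:1→0
  (1Δ to stable)
t=12 Δ0: q=1 v=0 clk=0 z=1 p=0 r=1 u=0 y=0 x=0
  Δ1: clk:0→1
  Δ2: q:1→0
  Δ3: v:0→1, z:1→0, p:0→1
  Δ4: r:1→0, y:0→1
  Δ5: v:1→0, z:0→1
  Δ6: r:0→1
  Δ7: v:0→1
  (7Δ to stable)
t=13 Δ0: q=0 v=1 clk=1 z=1 p=1 r=1 u=0 y=1 x=0
  Δ1: clk:1→0
  (1Δ to stable)
t=14 Δ0: q=0 v=1 clk=0 z=1 p=1 r=1 u=0 y=1 x=0
  Δ1: clk:0→1
  Δ2: u:0→1
  (2Δ to stable)
t=15 Δ0: q=0 v=1 clk=1 z=1 p=1 r=1 u=1 y=1 x=0
  Δ1: clk:1→0
  (1Δ to stable)
t=16 Δ0: q=0 v=1 clk=0 z=1 p=1 r=1 u=1 y=1 x=0
  Δ1: clk:0→1
  Δ2: q:0→1
  Δ3: v:1→0, z:1→0, p:1→0
  Δ4: r:1→0, y:1→0
  Δ5: v:0→1, z:0→1
  Δ6: r:0→1
  Δ7: v:1→0
  (7Δ to stable)

0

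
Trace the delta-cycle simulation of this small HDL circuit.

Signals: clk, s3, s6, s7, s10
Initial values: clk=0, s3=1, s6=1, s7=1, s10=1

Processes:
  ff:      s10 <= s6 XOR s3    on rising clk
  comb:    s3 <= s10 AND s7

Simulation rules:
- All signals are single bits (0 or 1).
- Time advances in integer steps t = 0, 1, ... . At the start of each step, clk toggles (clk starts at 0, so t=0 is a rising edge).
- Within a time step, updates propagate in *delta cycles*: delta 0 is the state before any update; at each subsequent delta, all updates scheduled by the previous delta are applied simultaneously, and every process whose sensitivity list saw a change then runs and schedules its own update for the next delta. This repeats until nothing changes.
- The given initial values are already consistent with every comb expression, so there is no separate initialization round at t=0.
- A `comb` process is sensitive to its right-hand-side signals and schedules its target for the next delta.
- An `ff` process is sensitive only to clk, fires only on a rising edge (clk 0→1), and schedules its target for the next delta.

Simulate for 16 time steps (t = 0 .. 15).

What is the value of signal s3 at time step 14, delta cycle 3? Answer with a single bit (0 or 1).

t=0 Δ0: s3=1 clk=0 s6=1 s7=1 s10=1
  Δ1: clk:0→1
  Δ2: s10:1→0
  Δ3: s3:1→0
  (3Δ to stable)
t=1 Δ0: s3=0 clk=1 s6=1 s7=1 s10=0
  Δ1: clk:1→0
  (1Δ to stable)
t=2 Δ0: s3=0 clk=0 s6=1 s7=1 s10=0
  Δ1: clk:0→1
  Δ2: s10:0→1
  Δ3: s3:0→1
  (3Δ to stable)
t=3 Δ0: s3=1 clk=1 s6=1 s7=1 s10=1
  Δ1: clk:1→0
  (1Δ to stable)
t=4 Δ0: s3=1 clk=0 s6=1 s7=1 s10=1
  Δ1: clk:0→1
  Δ2: s10:1→0
  Δ3: s3:1→0
  (3Δ to stable)
t=5 Δ0: s3=0 clk=1 s6=1 s7=1 s10=0
  Δ1: clk:1→0
  (1Δ to stable)
t=6 Δ0: s3=0 clk=0 s6=1 s7=1 s10=0
  Δ1: clk:0→1
  Δ2: s10:0→1
  Δ3: s3:0→1
  (3Δ to stable)
t=7 Δ0: s3=1 clk=1 s6=1 s7=1 s10=1
  Δ1: clk:1→0
  (1Δ to stable)
t=8 Δ0: s3=1 clk=0 s6=1 s7=1 s10=1
  Δ1: clk:0→1
  Δ2: s10:1→0
  Δ3: s3:1→0
  (3Δ to stable)
t=9 Δ0: s3=0 clk=1 s6=1 s7=1 s10=0
  Δ1: clk:1→0
  (1Δ to stable)
t=10 Δ0: s3=0 clk=0 s6=1 s7=1 s10=0
  Δ1: clk:0→1
  Δ2: s10:0→1
  Δ3: s3:0→1
  (3Δ to stable)
t=11 Δ0: s3=1 clk=1 s6=1 s7=1 s10=1
  Δ1: clk:1→0
  (1Δ to stable)
t=12 Δ0: s3=1 clk=0 s6=1 s7=1 s10=1
  Δ1: clk:0→1
  Δ2: s10:1→0
  Δ3: s3:1→0
  (3Δ to stable)
t=13 Δ0: s3=0 clk=1 s6=1 s7=1 s10=0
  Δ1: clk:1→0
  (1Δ to stable)
t=14 Δ0: s3=0 clk=0 s6=1 s7=1 s10=0
  Δ1: clk:0→1
  Δ2: s10:0→1
  Δ3: s3:0→1
  (3Δ to stable)
t=15 Δ0: s3=1 clk=1 s6=1 s7=1 s10=1
  Δ1: clk:1→0
  (1Δ to stable)

1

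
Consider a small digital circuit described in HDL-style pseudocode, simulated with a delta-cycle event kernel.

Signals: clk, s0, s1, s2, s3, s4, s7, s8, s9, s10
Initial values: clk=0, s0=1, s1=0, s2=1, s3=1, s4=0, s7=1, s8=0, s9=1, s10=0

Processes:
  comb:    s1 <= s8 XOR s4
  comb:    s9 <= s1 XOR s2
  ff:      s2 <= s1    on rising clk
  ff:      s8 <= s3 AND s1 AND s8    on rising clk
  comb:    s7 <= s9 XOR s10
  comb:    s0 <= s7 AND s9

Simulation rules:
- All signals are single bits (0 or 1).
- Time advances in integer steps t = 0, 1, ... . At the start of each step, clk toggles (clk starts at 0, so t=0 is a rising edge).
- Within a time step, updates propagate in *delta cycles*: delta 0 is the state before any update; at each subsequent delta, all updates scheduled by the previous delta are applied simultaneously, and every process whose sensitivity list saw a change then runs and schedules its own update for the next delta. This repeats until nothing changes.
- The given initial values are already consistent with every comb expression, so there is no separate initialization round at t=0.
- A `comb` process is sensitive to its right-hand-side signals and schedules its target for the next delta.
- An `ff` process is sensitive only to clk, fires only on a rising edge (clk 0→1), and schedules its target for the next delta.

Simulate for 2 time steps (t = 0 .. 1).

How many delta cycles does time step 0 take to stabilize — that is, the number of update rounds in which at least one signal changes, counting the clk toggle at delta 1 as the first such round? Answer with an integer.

4

t0.Δ0 s7=1 s0=1 s2=1 s4=0 s3=1 s9=1 s10=0 s1=0 clk=0 s8=0
t0.Δ1 s7=1 s0=1 s2=1 s4=0 s3=1 s9=1 s10=0 s1=0 clk=1 s8=0
t0.Δ2 s7=1 s0=1 s2=0 s4=0 s3=1 s9=1 s10=0 s1=0 clk=1 s8=0
t0.Δ3 s7=1 s0=1 s2=0 s4=0 s3=1 s9=0 s10=0 s1=0 clk=1 s8=0
t0.Δ4 s7=0 s0=0 s2=0 s4=0 s3=1 s9=0 s10=0 s1=0 clk=1 s8=0
t1.Δ0 s7=0 s0=0 s2=0 s4=0 s3=1 s9=0 s10=0 s1=0 clk=1 s8=0
t1.Δ1 s7=0 s0=0 s2=0 s4=0 s3=1 s9=0 s10=0 s1=0 clk=0 s8=0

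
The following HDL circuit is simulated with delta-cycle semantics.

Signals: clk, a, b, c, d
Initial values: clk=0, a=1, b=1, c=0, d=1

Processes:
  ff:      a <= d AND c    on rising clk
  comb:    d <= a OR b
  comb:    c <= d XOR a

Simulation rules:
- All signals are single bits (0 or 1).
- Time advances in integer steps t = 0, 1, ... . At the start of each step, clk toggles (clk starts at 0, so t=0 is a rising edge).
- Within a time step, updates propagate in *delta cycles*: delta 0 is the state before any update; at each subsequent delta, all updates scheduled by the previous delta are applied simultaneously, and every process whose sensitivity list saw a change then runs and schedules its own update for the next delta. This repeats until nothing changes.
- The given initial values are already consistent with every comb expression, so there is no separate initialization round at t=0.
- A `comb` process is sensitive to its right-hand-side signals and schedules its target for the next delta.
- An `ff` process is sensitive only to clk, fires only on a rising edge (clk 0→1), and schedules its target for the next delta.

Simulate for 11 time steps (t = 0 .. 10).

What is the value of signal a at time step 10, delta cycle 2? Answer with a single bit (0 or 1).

t=0 Δ0: c=0 b=1 clk=0 d=1 a=1
  Δ1: clk:0→1
  Δ2: a:1→0
  Δ3: c:0→1
  (3Δ to stable)
t=1 Δ0: c=1 b=1 clk=1 d=1 a=0
  Δ1: clk:1→0
  (1Δ to stable)
t=2 Δ0: c=1 b=1 clk=0 d=1 a=0
  Δ1: clk:0→1
  Δ2: a:0→1
  Δ3: c:1→0
  (3Δ to stable)
t=3 Δ0: c=0 b=1 clk=1 d=1 a=1
  Δ1: clk:1→0
  (1Δ to stable)
t=4 Δ0: c=0 b=1 clk=0 d=1 a=1
  Δ1: clk:0→1
  Δ2: a:1→0
  Δ3: c:0→1
  (3Δ to stable)
t=5 Δ0: c=1 b=1 clk=1 d=1 a=0
  Δ1: clk:1→0
  (1Δ to stable)
t=6 Δ0: c=1 b=1 clk=0 d=1 a=0
  Δ1: clk:0→1
  Δ2: a:0→1
  Δ3: c:1→0
  (3Δ to stable)
t=7 Δ0: c=0 b=1 clk=1 d=1 a=1
  Δ1: clk:1→0
  (1Δ to stable)
t=8 Δ0: c=0 b=1 clk=0 d=1 a=1
  Δ1: clk:0→1
  Δ2: a:1→0
  Δ3: c:0→1
  (3Δ to stable)
t=9 Δ0: c=1 b=1 clk=1 d=1 a=0
  Δ1: clk:1→0
  (1Δ to stable)
t=10 Δ0: c=1 b=1 clk=0 d=1 a=0
  Δ1: clk:0→1
  Δ2: a:0→1
  Δ3: c:1→0
  (3Δ to stable)

1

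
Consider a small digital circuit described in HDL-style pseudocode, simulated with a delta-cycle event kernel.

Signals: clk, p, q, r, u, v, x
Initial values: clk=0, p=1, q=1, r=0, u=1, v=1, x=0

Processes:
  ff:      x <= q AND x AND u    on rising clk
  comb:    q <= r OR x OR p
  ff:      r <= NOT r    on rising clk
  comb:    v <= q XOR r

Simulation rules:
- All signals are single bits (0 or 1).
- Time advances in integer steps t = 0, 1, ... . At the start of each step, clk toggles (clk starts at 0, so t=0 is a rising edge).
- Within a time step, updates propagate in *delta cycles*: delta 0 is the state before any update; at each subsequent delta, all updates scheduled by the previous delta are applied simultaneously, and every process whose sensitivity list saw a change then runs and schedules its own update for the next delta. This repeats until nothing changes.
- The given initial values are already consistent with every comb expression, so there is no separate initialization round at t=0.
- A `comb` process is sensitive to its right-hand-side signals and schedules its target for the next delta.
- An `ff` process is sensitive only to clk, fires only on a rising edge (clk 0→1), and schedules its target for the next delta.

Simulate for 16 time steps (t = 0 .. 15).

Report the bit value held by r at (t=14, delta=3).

[bits: x,clk,p,u,v,q,r]
t=0: Δ0=0011110 Δ1=0111110 Δ2=0111111 Δ3=0111011 | 3Δ
t=1: Δ0=0111011 Δ1=0011011 | 1Δ
t=2: Δ0=0011011 Δ1=0111011 Δ2=0111010 Δ3=0111110 | 3Δ
t=3: Δ0=0111110 Δ1=0011110 | 1Δ
t=4: Δ0=0011110 Δ1=0111110 Δ2=0111111 Δ3=0111011 | 3Δ
t=5: Δ0=0111011 Δ1=0011011 | 1Δ
t=6: Δ0=0011011 Δ1=0111011 Δ2=0111010 Δ3=0111110 | 3Δ
t=7: Δ0=0111110 Δ1=0011110 | 1Δ
t=8: Δ0=0011110 Δ1=0111110 Δ2=0111111 Δ3=0111011 | 3Δ
t=9: Δ0=0111011 Δ1=0011011 | 1Δ
t=10: Δ0=0011011 Δ1=0111011 Δ2=0111010 Δ3=0111110 | 3Δ
t=11: Δ0=0111110 Δ1=0011110 | 1Δ
t=12: Δ0=0011110 Δ1=0111110 Δ2=0111111 Δ3=0111011 | 3Δ
t=13: Δ0=0111011 Δ1=0011011 | 1Δ
t=14: Δ0=0011011 Δ1=0111011 Δ2=0111010 Δ3=0111110 | 3Δ
t=15: Δ0=0111110 Δ1=0011110 | 1Δ

0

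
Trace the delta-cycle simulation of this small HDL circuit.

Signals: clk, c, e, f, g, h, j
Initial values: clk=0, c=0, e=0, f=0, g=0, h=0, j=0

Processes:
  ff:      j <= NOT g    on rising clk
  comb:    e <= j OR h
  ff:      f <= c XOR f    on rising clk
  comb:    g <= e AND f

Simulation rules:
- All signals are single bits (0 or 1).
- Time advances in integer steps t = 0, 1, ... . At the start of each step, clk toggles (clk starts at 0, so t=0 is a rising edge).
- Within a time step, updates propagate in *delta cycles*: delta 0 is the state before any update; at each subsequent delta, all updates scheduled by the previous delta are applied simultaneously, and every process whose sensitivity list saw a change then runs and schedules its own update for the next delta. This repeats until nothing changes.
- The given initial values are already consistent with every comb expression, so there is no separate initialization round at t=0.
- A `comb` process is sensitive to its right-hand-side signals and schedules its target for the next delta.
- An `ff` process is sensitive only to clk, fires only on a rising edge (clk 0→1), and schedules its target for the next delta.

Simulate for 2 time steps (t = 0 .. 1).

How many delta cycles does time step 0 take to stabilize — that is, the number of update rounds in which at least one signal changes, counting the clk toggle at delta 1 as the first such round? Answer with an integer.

[bits: c,g,clk,f,e,j,h]
t=0: Δ0=0000000 Δ1=0010000 Δ2=0010010 Δ3=0010110 | 3Δ
t=1: Δ0=0010110 Δ1=0000110 | 1Δ

3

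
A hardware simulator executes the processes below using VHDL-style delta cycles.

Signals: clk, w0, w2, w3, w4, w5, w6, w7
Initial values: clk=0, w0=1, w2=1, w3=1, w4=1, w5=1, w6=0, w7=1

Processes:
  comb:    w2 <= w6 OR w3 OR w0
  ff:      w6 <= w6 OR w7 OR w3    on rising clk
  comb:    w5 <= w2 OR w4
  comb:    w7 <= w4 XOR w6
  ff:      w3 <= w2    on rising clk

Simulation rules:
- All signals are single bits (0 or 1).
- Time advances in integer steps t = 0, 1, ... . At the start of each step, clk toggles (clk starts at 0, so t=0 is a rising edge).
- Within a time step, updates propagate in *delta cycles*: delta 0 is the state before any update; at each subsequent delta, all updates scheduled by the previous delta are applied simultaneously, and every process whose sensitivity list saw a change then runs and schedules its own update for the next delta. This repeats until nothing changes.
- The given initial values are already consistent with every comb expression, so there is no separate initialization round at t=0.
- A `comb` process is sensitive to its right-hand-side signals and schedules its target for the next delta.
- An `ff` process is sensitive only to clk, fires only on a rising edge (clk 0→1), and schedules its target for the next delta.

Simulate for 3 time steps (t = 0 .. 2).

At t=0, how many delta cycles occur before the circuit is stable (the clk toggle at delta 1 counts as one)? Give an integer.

3

t=0 Δ0: w6=0 w2=1 w3=1 clk=0 w4=1 w5=1 w7=1 w0=1
  Δ1: clk:0→1
  Δ2: w6:0→1
  Δ3: w7:1→0
  (3Δ to stable)
t=1 Δ0: w6=1 w2=1 w3=1 clk=1 w4=1 w5=1 w7=0 w0=1
  Δ1: clk:1→0
  (1Δ to stable)
t=2 Δ0: w6=1 w2=1 w3=1 clk=0 w4=1 w5=1 w7=0 w0=1
  Δ1: clk:0→1
  (1Δ to stable)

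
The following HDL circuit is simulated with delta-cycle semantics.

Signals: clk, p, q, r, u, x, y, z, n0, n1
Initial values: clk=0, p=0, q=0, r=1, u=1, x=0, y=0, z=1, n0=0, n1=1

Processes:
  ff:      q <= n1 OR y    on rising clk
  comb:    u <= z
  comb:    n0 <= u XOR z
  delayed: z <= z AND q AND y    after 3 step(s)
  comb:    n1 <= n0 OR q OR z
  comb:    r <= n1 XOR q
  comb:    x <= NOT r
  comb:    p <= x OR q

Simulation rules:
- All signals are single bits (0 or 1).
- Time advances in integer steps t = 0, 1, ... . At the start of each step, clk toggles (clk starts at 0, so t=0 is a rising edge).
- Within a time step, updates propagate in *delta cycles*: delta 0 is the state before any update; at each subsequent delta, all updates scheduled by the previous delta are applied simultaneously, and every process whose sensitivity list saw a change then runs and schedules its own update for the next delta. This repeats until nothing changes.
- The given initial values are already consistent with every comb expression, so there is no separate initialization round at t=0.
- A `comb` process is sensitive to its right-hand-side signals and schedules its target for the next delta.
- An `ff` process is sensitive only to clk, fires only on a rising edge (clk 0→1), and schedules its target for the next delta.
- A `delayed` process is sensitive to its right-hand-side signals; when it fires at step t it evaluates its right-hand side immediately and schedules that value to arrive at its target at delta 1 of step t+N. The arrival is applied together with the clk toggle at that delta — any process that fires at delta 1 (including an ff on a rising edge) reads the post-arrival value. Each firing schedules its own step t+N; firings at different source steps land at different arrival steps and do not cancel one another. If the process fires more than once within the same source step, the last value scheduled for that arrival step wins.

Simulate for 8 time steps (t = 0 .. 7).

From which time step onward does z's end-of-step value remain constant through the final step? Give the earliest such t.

3

t0.Δ0 q=0 n1=1 r=1 z=1 clk=0 x=0 u=1 n0=0 y=0 p=0
t0.Δ1 q=0 n1=1 r=1 z=1 clk=1 x=0 u=1 n0=0 y=0 p=0
t0.Δ2 q=1 n1=1 r=1 z=1 clk=1 x=0 u=1 n0=0 y=0 p=0
t0.Δ3 q=1 n1=1 r=0 z=1 clk=1 x=0 u=1 n0=0 y=0 p=1
t0.Δ4 q=1 n1=1 r=0 z=1 clk=1 x=1 u=1 n0=0 y=0 p=1
t1.Δ0 q=1 n1=1 r=0 z=1 clk=1 x=1 u=1 n0=0 y=0 p=1
t1.Δ1 q=1 n1=1 r=0 z=1 clk=0 x=1 u=1 n0=0 y=0 p=1
t2.Δ0 q=1 n1=1 r=0 z=1 clk=0 x=1 u=1 n0=0 y=0 p=1
t2.Δ1 q=1 n1=1 r=0 z=1 clk=1 x=1 u=1 n0=0 y=0 p=1
t3.Δ0 q=1 n1=1 r=0 z=1 clk=1 x=1 u=1 n0=0 y=0 p=1
t3.Δ1 q=1 n1=1 r=0 z=0 clk=0 x=1 u=1 n0=0 y=0 p=1
t3.Δ2 q=1 n1=1 r=0 z=0 clk=0 x=1 u=0 n0=1 y=0 p=1
t3.Δ3 q=1 n1=1 r=0 z=0 clk=0 x=1 u=0 n0=0 y=0 p=1
t4.Δ0 q=1 n1=1 r=0 z=0 clk=0 x=1 u=0 n0=0 y=0 p=1
t4.Δ1 q=1 n1=1 r=0 z=0 clk=1 x=1 u=0 n0=0 y=0 p=1
t5.Δ0 q=1 n1=1 r=0 z=0 clk=1 x=1 u=0 n0=0 y=0 p=1
t5.Δ1 q=1 n1=1 r=0 z=0 clk=0 x=1 u=0 n0=0 y=0 p=1
t6.Δ0 q=1 n1=1 r=0 z=0 clk=0 x=1 u=0 n0=0 y=0 p=1
t6.Δ1 q=1 n1=1 r=0 z=0 clk=1 x=1 u=0 n0=0 y=0 p=1
t7.Δ0 q=1 n1=1 r=0 z=0 clk=1 x=1 u=0 n0=0 y=0 p=1
t7.Δ1 q=1 n1=1 r=0 z=0 clk=0 x=1 u=0 n0=0 y=0 p=1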